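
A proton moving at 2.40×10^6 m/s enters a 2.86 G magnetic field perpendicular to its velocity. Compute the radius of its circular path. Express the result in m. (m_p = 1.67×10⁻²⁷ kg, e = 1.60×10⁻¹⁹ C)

r ≈ 87.6 m

The magnetic force provides the centripetal force: qvB = mv²/r, so r = mv/(qB).
r = (1.67×10^-27 kg)(2.40×10^6 m/s) / [(1×1.60×10^-19 C)(2.86×10^-4 T)] = 87.6 m.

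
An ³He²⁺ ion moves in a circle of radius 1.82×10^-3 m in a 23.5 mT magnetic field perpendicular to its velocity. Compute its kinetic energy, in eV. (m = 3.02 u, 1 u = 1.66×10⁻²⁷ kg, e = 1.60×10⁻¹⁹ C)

v = qBr/m = (2×1.60×10^-19)(0.0235)(1.82×10^-3) / (5.01×10^-27) = 2730 m/s.
K = ½mv² = 0.5·(5.01×10^-27)·(2730)² = 1.87×10^-20 J = 0.117 eV.

K ≈ 0.117 eV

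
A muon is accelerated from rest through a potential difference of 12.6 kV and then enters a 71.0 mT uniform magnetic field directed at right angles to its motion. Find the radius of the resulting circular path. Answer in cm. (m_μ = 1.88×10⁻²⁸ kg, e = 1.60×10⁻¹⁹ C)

r ≈ 7.66 cm

The kinetic energy gained is K = qV = (1×1.60×10^-19)(1.26×10^4) = 2.02×10^-15 J.
v = √(2K/m) = 4.63×10^6 m/s.
r = mv/(qB) = (1.88×10^-28)(4.63×10^6) / [(1×1.60×10^-19)(0.0710)] = 0.0766 m.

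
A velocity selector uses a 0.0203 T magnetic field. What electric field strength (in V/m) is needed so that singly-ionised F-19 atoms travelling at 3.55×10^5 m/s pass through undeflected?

qE = qvB ⇒ E = vB = (3.55×10^5)(0.0203) = 7210 V/m.

E ≈ 7210 V/m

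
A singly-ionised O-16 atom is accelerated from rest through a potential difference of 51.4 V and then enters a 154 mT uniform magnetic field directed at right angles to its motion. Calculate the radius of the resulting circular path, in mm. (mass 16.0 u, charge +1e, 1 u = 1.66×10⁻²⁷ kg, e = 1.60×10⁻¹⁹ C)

r ≈ 26.8 mm

The kinetic energy gained is K = qV = (1×1.60×10^-19)(51.4) = 8.22×10^-18 J.
v = √(2K/m) = 2.49×10^4 m/s.
r = mv/(qB) = (2.66×10^-26)(2.49×10^4) / [(1×1.60×10^-19)(0.154)] = 0.0268 m.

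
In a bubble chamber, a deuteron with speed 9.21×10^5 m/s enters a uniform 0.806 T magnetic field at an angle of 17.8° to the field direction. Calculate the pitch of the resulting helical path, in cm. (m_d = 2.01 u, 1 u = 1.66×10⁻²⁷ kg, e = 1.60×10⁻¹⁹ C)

pitch ≈ 14.3 cm

The velocity component along B is v∥ = v cos17.8° = 8.77×10^5 m/s.
The cyclotron period T = 2πm/(qB) = 1.63×10^-7 s is set by m, q, B alone.
Pitch = v∥·T = (8.77×10^5)(1.63×10^-7) = 0.143 m.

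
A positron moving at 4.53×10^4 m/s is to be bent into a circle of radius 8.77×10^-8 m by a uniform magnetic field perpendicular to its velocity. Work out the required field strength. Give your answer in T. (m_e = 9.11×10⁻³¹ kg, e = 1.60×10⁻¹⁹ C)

B ≈ 2.94 T

qvB = mv²/r gives B = mv/(qr).
B = (9.11×10^-31)(4.53×10^4) / [(1×1.60×10^-19)(8.77×10^-8)] = 2.94 T.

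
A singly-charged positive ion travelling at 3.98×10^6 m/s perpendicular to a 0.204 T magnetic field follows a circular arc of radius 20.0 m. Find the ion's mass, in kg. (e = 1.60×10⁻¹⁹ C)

qvB = mv²/r ⇒ m = qBr/v.
m = (1×1.60×10^-19)(0.204)(20.0) / (3.98×10^6) = 1.64×10^-25 kg.

m ≈ 1.64×10^-25 kg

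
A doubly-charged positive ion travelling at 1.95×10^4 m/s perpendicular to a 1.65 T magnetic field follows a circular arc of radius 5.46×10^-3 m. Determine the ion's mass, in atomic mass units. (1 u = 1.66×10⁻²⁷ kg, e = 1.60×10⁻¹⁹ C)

m ≈ 89.1 u

qvB = mv²/r ⇒ m = qBr/v.
m = (2×1.60×10^-19)(1.65)(5.46×10^-3) / (1.95×10^4) = 1.48×10^-25 kg = 89.1 u.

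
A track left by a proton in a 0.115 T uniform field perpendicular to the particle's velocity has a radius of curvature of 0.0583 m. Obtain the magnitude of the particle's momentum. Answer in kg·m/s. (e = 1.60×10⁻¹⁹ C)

p ≈ 1.07×10^-21 kg·m/s

Since qvB = mv²/r, the momentum p = mv = qBr.
p = (1×1.60×10^-19)(0.115)(0.0583) = 1.07×10^-21 kg·m/s.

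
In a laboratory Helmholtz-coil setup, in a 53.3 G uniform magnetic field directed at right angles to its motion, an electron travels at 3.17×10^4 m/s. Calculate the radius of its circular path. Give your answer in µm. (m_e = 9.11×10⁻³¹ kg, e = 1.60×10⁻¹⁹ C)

r ≈ 33.9 µm

The magnetic force provides the centripetal force: qvB = mv²/r, so r = mv/(qB).
r = (9.11×10^-31 kg)(3.17×10^4 m/s) / [(1×1.60×10^-19 C)(5.33×10^-3 T)] = 3.39×10^-5 m.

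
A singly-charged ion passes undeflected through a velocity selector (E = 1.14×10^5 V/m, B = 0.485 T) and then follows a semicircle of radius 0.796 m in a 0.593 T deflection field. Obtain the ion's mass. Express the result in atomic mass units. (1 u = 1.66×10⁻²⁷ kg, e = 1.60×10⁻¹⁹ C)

v = E/B₁ = 2.35×10^5 m/s.
From r = mv/(qB₂), m = qB₂r/v = (1×1.60×10^-19)(0.593)(0.796) / (2.35×10^5) = 3.21×10^-25 kg.
In atomic mass units: m = 3.21×10^-25 / 1.66×10^-27 = 194 u.

m ≈ 194 u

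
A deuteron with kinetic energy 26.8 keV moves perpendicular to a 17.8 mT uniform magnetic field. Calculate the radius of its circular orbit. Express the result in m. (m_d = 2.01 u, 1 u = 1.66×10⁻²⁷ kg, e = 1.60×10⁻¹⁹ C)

Convert the energy: K = 26.8 keV = 4.29×10^-15 J.
v = √(2K/m) = √(2·4.29×10^-15/3.34×10^-27) = 1.60×10^6 m/s.
r = mv/(qB) = (3.34×10^-27)(1.60×10^6) / [(1×1.60×10^-19)(0.0178)] = 1.88 m.

r ≈ 1.88 m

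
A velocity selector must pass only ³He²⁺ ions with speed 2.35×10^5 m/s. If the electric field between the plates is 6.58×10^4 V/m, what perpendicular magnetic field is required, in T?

B ≈ 0.280 T

qE = qvB ⇒ B = E/v = (6.58×10^4) / (2.35×10^5) = 0.280 T.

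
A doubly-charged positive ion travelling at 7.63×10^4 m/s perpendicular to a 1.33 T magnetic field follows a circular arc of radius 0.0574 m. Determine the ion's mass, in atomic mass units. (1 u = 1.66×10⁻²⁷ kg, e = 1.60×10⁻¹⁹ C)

m ≈ 193 u

qvB = mv²/r ⇒ m = qBr/v.
m = (2×1.60×10^-19)(1.33)(0.0574) / (7.63×10^4) = 3.20×10^-25 kg = 193 u.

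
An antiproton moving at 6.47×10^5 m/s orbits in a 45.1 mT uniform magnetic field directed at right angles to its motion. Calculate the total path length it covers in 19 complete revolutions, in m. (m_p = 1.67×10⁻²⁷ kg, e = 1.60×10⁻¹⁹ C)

r = mv/(qB) = 0.150 m, so one revolution covers 2πr = 0.941 m.
In 19 revolutions: L = 19·2πr = 17.9 m.

L ≈ 17.9 m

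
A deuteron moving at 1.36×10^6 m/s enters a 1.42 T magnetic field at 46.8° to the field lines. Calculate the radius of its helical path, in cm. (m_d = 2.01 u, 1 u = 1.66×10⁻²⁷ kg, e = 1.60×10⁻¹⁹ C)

r ≈ 1.46 cm

Only the perpendicular component v⊥ = v sin46.8° = 9.91×10^5 m/s is bent by the field.
r = m v⊥ /(qB) = (3.34×10^-27)(9.91×10^5) / [(1×1.60×10^-19)(1.42)] = 0.0146 m.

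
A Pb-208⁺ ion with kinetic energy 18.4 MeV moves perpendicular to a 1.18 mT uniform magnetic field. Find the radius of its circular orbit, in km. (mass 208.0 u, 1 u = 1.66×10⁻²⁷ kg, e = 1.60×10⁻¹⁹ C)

r ≈ 7.55 km

Convert the energy: K = 18.4 MeV = 2.94×10^-12 J.
v = √(2K/m) = √(2·2.94×10^-12/3.45×10^-25) = 4.13×10^6 m/s.
r = mv/(qB) = (3.45×10^-25)(4.13×10^6) / [(1×1.60×10^-19)(1.18×10^-3)] = 7550 m.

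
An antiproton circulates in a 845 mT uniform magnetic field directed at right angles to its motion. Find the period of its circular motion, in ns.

T ≈ 77.6 ns

The cyclotron period is independent of speed: T = 2πm/(qB).
T = 2π(1.67×10^-27) / [(1×1.60×10^-19)(0.845)] = 7.76×10^-8 s.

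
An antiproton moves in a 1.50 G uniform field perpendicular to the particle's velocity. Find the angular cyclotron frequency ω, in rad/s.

ω ≈ 1.44×10^4 rad/s

ω = qB/m = (1×1.60×10^-19)(1.50×10^-4) / (1.67×10^-27) = 1.44×10^4 rad/s.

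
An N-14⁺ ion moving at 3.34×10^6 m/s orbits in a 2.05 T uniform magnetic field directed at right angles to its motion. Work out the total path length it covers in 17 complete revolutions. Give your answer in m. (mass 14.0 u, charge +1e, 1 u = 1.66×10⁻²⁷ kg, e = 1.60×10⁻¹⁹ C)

L ≈ 25.3 m

r = mv/(qB) = 0.237 m, so one revolution covers 2πr = 1.49 m.
In 17 revolutions: L = 17·2πr = 25.3 m.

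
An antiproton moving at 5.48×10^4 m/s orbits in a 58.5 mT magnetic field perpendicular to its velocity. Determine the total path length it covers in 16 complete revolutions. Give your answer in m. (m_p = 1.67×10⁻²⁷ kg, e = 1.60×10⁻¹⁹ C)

L ≈ 0.983 m

r = mv/(qB) = 9.78×10^-3 m, so one revolution covers 2πr = 0.0614 m.
In 16 revolutions: L = 16·2πr = 0.983 m.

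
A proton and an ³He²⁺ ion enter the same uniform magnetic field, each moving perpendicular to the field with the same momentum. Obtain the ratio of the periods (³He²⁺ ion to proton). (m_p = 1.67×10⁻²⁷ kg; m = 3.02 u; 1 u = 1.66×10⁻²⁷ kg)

T = 2πm/(qB) is independent of speed, so T₂/T₁ = (m₂/q₂)/(m₁/q₁).
T_{³He²⁺ ion}/T_{proton} = (5.01×10^-27/2e) / (1.67×10^-27/1e) = 1.50.

ratio ≈ 1.50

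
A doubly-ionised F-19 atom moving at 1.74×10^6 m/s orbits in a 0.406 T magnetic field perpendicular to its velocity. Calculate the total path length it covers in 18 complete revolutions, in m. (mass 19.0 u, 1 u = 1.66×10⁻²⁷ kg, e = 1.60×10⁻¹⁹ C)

L ≈ 47.8 m

r = mv/(qB) = 0.422 m, so one revolution covers 2πr = 2.65 m.
In 18 revolutions: L = 18·2πr = 47.8 m.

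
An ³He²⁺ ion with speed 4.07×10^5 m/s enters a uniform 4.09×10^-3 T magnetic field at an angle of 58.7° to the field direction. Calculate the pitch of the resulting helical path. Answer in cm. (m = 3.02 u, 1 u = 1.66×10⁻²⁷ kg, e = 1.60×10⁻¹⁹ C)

pitch ≈ 509 cm

The velocity component along B is v∥ = v cos58.7° = 2.11×10^5 m/s.
The cyclotron period T = 2πm/(qB) = 2.41×10^-5 s is set by m, q, B alone.
Pitch = v∥·T = (2.11×10^5)(2.41×10^-5) = 5.09 m.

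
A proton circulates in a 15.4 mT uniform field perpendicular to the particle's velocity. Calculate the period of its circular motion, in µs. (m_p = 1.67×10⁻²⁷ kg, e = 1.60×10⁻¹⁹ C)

The cyclotron period is independent of speed: T = 2πm/(qB).
T = 2π(1.67×10^-27) / [(1×1.60×10^-19)(0.0154)] = 4.26×10^-6 s.

T ≈ 4.26 µs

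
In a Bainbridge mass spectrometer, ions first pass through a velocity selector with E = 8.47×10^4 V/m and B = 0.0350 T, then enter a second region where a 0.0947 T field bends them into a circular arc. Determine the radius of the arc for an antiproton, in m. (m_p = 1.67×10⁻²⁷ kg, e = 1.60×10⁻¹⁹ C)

The selector passes v = E/B = 8.47×10^4/0.0350 = 2.42×10^6 m/s.
In the deflection region, r = mv/(qB₂) = (1.67×10^-27)(2.42×10^6) / [(1×1.60×10^-19)(0.0947)] = 0.267 m.

r ≈ 0.267 m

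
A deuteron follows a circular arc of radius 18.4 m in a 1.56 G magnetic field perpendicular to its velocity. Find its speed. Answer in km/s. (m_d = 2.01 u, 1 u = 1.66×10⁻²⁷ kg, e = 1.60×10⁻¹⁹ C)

v ≈ 138 km/s

From qvB = mv²/r, v = qBr/m.
v = (1×1.60×10^-19)(1.56×10^-4)(18.4) / (3.34×10^-27) = 1.38×10^5 m/s.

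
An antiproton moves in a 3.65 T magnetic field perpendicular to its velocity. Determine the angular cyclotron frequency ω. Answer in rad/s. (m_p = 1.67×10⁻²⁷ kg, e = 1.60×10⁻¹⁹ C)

ω ≈ 3.50×10^8 rad/s

ω = qB/m = (1×1.60×10^-19)(3.65) / (1.67×10^-27) = 3.50×10^8 rad/s.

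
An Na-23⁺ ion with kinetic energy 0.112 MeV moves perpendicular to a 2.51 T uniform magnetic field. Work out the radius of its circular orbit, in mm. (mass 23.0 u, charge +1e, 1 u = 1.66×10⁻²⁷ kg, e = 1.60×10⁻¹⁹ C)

r ≈ 92.1 mm

Convert the energy: K = 0.112 MeV = 1.79×10^-14 J.
v = √(2K/m) = √(2·1.79×10^-14/3.82×10^-26) = 9.69×10^5 m/s.
r = mv/(qB) = (3.82×10^-26)(9.69×10^5) / [(1×1.60×10^-19)(2.51)] = 0.0921 m.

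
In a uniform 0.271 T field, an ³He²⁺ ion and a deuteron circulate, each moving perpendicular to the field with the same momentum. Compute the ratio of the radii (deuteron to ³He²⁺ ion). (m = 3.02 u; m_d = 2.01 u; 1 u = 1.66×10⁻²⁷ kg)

r = p/(qB) ⇒ at equal p, r ∝ 1/q.
r_{deuteron}/r_{³He²⁺ ion} = 2.00.

ratio ≈ 2.00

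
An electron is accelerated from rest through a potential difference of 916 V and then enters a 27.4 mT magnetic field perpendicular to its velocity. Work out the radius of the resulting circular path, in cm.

The kinetic energy gained is K = qV = (1×1.60×10^-19)(916) = 1.47×10^-16 J.
v = √(2K/m) = 1.79×10^7 m/s.
r = mv/(qB) = (9.11×10^-31)(1.79×10^7) / [(1×1.60×10^-19)(0.0274)] = 3.73×10^-3 m.

r ≈ 0.373 cm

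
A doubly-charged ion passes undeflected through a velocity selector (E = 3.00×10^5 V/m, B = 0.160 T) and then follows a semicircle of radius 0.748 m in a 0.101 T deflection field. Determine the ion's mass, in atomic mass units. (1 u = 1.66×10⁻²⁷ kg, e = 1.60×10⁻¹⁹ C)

m ≈ 7.77 u

v = E/B₁ = 1.88×10^6 m/s.
From r = mv/(qB₂), m = qB₂r/v = (2×1.60×10^-19)(0.101)(0.748) / (1.88×10^6) = 1.29×10^-26 kg.
In atomic mass units: m = 1.29×10^-26 / 1.66×10^-27 = 7.77 u.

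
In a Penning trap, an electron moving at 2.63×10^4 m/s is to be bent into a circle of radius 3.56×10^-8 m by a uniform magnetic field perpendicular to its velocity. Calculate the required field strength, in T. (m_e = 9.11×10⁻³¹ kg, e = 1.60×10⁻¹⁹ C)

qvB = mv²/r gives B = mv/(qr).
B = (9.11×10^-31)(2.63×10^4) / [(1×1.60×10^-19)(3.56×10^-8)] = 4.21 T.

B ≈ 4.21 T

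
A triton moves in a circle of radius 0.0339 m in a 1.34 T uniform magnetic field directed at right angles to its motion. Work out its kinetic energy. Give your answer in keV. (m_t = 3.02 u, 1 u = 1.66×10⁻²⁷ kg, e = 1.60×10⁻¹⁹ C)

K ≈ 32.9 keV

v = qBr/m = (1×1.60×10^-19)(1.34)(0.0339) / (5.01×10^-27) = 1.45×10^6 m/s.
K = ½mv² = 0.5·(5.01×10^-27)·(1.45×10^6)² = 5.27×10^-15 J = 32.9 keV.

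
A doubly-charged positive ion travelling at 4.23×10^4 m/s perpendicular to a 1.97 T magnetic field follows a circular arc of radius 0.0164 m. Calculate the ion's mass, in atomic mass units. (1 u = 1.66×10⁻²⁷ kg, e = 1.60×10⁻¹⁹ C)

m ≈ 147 u

qvB = mv²/r ⇒ m = qBr/v.
m = (2×1.60×10^-19)(1.97)(0.0164) / (4.23×10^4) = 2.44×10^-25 kg = 147 u.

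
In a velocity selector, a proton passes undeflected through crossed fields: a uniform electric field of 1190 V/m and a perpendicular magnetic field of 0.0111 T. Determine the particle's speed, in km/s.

For zero net force, qE = qvB, so v = E/B.
v = (1190) / (0.0111) = 1.07×10^5 m/s.

v ≈ 107 km/s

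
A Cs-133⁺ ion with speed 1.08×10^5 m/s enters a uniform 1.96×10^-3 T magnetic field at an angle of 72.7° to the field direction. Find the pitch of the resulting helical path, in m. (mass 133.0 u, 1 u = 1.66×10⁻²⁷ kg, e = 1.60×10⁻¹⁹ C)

The velocity component along B is v∥ = v cos72.7° = 3.21×10^4 m/s.
The cyclotron period T = 2πm/(qB) = 4.42×10^-3 s is set by m, q, B alone.
Pitch = v∥·T = (3.21×10^4)(4.42×10^-3) = 142 m.

pitch ≈ 142 m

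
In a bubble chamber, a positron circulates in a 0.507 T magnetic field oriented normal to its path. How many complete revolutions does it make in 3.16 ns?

T = 2πm/(qB) = 2π(9.11×10^-31) / [(1×1.60×10^-19)(0.507)] = 7.0562×10^-11 s.
N = t/T = 3.16×10^-9 / 7.0562×10^-11 ≈ 44.78, so 44 complete revolutions.

N = 44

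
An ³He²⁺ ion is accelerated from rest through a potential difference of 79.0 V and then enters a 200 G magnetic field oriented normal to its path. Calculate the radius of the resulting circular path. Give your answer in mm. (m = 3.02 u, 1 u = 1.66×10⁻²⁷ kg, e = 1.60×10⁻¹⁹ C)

r ≈ 78.7 mm

The kinetic energy gained is K = qV = (2×1.60×10^-19)(79.0) = 2.53×10^-17 J.
v = √(2K/m) = 1.00×10^5 m/s.
r = mv/(qB) = (5.01×10^-27)(1.00×10^5) / [(2×1.60×10^-19)(0.0200)] = 0.0787 m.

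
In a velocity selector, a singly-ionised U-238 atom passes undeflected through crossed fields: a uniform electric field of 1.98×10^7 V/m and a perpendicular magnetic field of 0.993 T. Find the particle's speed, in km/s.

v ≈ 19900 km/s

For zero net force, qE = qvB, so v = E/B.
v = (1.98×10^7) / (0.993) = 1.99×10^7 m/s.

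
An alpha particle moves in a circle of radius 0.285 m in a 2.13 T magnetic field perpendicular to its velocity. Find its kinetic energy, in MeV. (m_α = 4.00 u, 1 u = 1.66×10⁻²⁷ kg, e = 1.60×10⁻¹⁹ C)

K ≈ 17.8 MeV

v = qBr/m = (2×1.60×10^-19)(2.13)(0.285) / (6.64×10^-27) = 2.93×10^7 m/s.
K = ½mv² = 0.5·(6.64×10^-27)·(2.93×10^7)² = 2.84×10^-12 J = 17.8 MeV.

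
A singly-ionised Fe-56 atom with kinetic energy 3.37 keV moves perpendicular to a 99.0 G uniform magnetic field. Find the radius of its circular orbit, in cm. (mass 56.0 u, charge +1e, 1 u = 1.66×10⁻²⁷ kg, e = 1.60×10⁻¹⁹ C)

r ≈ 632 cm

Convert the energy: K = 3.37 keV = 5.39×10^-16 J.
v = √(2K/m) = √(2·5.39×10^-16/9.30×10^-26) = 1.08×10^5 m/s.
r = mv/(qB) = (9.30×10^-26)(1.08×10^5) / [(1×1.60×10^-19)(9.90×10^-3)] = 6.32 m.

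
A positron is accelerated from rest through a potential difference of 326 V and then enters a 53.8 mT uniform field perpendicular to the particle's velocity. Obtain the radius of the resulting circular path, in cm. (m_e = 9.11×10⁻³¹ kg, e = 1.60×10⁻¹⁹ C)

r ≈ 0.113 cm

The kinetic energy gained is K = qV = (1×1.60×10^-19)(326) = 5.22×10^-17 J.
v = √(2K/m) = 1.07×10^7 m/s.
r = mv/(qB) = (9.11×10^-31)(1.07×10^7) / [(1×1.60×10^-19)(0.0538)] = 1.13×10^-3 m.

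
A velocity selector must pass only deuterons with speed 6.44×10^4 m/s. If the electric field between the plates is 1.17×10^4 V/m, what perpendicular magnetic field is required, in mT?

qE = qvB ⇒ B = E/v = (1.17×10^4) / (6.44×10^4) = 0.182 T.

B ≈ 182 mT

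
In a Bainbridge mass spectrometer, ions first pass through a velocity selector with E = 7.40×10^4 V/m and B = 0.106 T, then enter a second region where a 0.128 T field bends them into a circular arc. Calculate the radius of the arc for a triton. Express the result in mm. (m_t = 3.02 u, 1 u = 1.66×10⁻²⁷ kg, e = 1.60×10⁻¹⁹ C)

The selector passes v = E/B = 7.40×10^4/0.106 = 6.98×10^5 m/s.
In the deflection region, r = mv/(qB₂) = (5.01×10^-27)(6.98×10^5) / [(1×1.60×10^-19)(0.128)] = 0.171 m.

r ≈ 171 mm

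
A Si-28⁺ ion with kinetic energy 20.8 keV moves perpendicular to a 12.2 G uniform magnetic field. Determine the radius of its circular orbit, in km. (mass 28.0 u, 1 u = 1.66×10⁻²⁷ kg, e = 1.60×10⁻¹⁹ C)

r ≈ 0.0901 km

Convert the energy: K = 20.8 keV = 3.33×10^-15 J.
v = √(2K/m) = √(2·3.33×10^-15/4.65×10^-26) = 3.78×10^5 m/s.
r = mv/(qB) = (4.65×10^-26)(3.78×10^5) / [(1×1.60×10^-19)(1.22×10^-3)] = 90.1 m.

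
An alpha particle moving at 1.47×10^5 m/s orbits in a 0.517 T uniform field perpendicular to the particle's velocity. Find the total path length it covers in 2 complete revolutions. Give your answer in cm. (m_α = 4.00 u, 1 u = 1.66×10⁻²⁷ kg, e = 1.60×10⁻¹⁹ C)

r = mv/(qB) = 5.90×10^-3 m, so one revolution covers 2πr = 0.0371 m.
In 2 revolutions: L = 2·2πr = 0.0741 m.

L ≈ 7.41 cm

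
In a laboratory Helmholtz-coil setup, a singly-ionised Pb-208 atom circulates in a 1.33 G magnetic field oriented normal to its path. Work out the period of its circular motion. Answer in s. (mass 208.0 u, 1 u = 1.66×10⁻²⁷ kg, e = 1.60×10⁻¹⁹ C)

T ≈ 0.102 s

The cyclotron period is independent of speed: T = 2πm/(qB).
T = 2π(3.45×10^-25) / [(1×1.60×10^-19)(1.33×10^-4)] = 0.102 s.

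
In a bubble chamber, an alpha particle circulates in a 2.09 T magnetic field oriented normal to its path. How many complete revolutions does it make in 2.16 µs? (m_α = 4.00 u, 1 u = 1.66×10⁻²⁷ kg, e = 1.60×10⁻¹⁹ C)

N = 34

T = 2πm/(qB) = 2π(6.64×10^-27) / [(2×1.60×10^-19)(2.09)] = 6.2381×10^-8 s.
N = t/T = 2.16×10^-6 / 6.2381×10^-8 ≈ 34.63, so 34 complete revolutions.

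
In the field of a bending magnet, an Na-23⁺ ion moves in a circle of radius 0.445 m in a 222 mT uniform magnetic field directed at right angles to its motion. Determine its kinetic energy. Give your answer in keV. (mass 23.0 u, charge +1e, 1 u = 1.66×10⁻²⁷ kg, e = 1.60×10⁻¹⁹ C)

v = qBr/m = (1×1.60×10^-19)(0.222)(0.445) / (3.82×10^-26) = 4.14×10^5 m/s.
K = ½mv² = 0.5·(3.82×10^-26)·(4.14×10^5)² = 3.27×10^-15 J = 20.4 keV.

K ≈ 20.4 keV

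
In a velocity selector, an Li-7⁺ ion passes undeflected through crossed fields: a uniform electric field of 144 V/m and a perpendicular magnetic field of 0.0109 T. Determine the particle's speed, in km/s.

For zero net force, qE = qvB, so v = E/B.
v = (144) / (0.0109) = 1.32×10^4 m/s.

v ≈ 13.2 km/s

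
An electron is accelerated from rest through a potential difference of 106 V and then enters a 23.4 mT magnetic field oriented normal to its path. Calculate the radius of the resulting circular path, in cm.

The kinetic energy gained is K = qV = (1×1.60×10^-19)(106) = 1.70×10^-17 J.
v = √(2K/m) = 6.10×10^6 m/s.
r = mv/(qB) = (9.11×10^-31)(6.10×10^6) / [(1×1.60×10^-19)(0.0234)] = 1.48×10^-3 m.

r ≈ 0.148 cm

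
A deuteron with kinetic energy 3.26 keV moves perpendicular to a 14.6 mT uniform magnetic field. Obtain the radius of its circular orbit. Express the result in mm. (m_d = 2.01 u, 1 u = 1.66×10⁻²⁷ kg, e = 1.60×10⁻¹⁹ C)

Convert the energy: K = 3.26 keV = 5.22×10^-16 J.
v = √(2K/m) = √(2·5.22×10^-16/3.34×10^-27) = 5.59×10^5 m/s.
r = mv/(qB) = (3.34×10^-27)(5.59×10^5) / [(1×1.60×10^-19)(0.0146)] = 0.799 m.

r ≈ 799 mm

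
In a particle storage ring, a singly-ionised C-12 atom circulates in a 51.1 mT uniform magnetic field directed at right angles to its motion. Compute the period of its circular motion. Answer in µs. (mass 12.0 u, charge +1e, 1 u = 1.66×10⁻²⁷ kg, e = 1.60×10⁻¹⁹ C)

T ≈ 15.3 µs

The cyclotron period is independent of speed: T = 2πm/(qB).
T = 2π(1.99×10^-26) / [(1×1.60×10^-19)(0.0511)] = 1.53×10^-5 s.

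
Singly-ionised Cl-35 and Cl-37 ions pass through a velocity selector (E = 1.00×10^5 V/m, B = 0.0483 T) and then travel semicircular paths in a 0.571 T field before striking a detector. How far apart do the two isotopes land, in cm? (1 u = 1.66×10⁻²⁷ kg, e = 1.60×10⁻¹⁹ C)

Δd ≈ 15.0 cm

Both emerge at v = E/B₁ = 2.07×10^6 m/s.
r = mv/(qB₂), so r₁ = 1.3167 m and r₂ = 1.3919 m, giving Δr = 0.0752 m.
After a semicircle each ion lands a diameter 2r from the entry slit, so the separation is 2Δr = 0.150 m.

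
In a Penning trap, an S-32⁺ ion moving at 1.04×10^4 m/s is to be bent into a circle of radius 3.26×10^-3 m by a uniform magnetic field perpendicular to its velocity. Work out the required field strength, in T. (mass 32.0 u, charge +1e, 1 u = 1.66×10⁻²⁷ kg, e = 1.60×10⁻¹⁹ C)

B ≈ 1.06 T

qvB = mv²/r gives B = mv/(qr).
B = (5.31×10^-26)(1.04×10^4) / [(1×1.60×10^-19)(3.26×10^-3)] = 1.06 T.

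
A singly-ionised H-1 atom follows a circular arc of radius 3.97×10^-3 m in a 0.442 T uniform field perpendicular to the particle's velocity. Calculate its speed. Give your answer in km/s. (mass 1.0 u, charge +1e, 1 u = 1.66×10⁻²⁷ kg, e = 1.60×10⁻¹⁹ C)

From qvB = mv²/r, v = qBr/m.
v = (1×1.60×10^-19)(0.442)(3.97×10^-3) / (1.66×10^-27) = 1.69×10^5 m/s.

v ≈ 169 km/s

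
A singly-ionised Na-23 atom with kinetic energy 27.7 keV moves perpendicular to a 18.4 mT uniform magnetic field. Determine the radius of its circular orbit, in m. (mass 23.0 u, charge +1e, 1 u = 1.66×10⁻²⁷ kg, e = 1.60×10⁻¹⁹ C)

r ≈ 6.25 m

Convert the energy: K = 27.7 keV = 4.43×10^-15 J.
v = √(2K/m) = √(2·4.43×10^-15/3.82×10^-26) = 4.82×10^5 m/s.
r = mv/(qB) = (3.82×10^-26)(4.82×10^5) / [(1×1.60×10^-19)(0.0184)] = 6.25 m.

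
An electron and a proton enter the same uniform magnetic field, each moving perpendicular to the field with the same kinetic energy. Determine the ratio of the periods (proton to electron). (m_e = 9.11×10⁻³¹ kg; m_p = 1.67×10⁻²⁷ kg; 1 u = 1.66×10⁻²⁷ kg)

ratio ≈ 1830

T = 2πm/(qB) is independent of speed, so T₂/T₁ = (m₂/q₂)/(m₁/q₁).
T_{proton}/T_{electron} = (1.67×10^-27/1e) / (9.11×10^-31/1e) = 1830.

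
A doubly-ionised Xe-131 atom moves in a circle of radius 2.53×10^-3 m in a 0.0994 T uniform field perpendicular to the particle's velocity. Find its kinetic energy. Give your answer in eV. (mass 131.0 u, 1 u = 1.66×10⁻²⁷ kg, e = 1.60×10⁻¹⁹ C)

K ≈ 0.0931 eV

v = qBr/m = (2×1.60×10^-19)(0.0994)(2.53×10^-3) / (2.17×10^-25) = 370 m/s.
K = ½mv² = 0.5·(2.17×10^-25)·(370)² = 1.49×10^-20 J = 0.0931 eV.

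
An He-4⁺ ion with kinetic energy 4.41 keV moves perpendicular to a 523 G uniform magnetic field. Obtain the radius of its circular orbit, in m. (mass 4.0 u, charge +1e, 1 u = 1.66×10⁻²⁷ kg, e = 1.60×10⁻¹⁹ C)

r ≈ 0.366 m

Convert the energy: K = 4.41 keV = 7.06×10^-16 J.
v = √(2K/m) = √(2·7.06×10^-16/6.64×10^-27) = 4.61×10^5 m/s.
r = mv/(qB) = (6.64×10^-27)(4.61×10^5) / [(1×1.60×10^-19)(0.0523)] = 0.366 m.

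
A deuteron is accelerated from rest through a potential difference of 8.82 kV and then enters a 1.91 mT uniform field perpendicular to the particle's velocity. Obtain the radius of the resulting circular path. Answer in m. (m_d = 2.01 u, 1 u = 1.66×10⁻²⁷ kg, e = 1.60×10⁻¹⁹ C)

r ≈ 10.0 m

The kinetic energy gained is K = qV = (1×1.60×10^-19)(8820) = 1.41×10^-15 J.
v = √(2K/m) = 9.20×10^5 m/s.
r = mv/(qB) = (3.34×10^-27)(9.20×10^5) / [(1×1.60×10^-19)(1.91×10^-3)] = 10.0 m.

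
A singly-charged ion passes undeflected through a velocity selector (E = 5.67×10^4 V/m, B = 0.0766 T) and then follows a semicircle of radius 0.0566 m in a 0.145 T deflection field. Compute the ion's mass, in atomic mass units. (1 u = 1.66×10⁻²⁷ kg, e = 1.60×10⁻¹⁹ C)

v = E/B₁ = 7.40×10^5 m/s.
From r = mv/(qB₂), m = qB₂r/v = (1×1.60×10^-19)(0.145)(0.0566) / (7.40×10^5) = 1.77×10^-27 kg.
In atomic mass units: m = 1.77×10^-27 / 1.66×10^-27 = 1.07 u.

m ≈ 1.07 u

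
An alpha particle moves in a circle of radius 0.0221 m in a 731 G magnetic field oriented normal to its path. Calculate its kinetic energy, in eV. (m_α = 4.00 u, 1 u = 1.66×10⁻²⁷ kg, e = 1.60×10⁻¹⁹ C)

v = qBr/m = (2×1.60×10^-19)(0.0731)(0.0221) / (6.64×10^-27) = 7.79×10^4 m/s.
K = ½mv² = 0.5·(6.64×10^-27)·(7.79×10^4)² = 2.01×10^-17 J = 126 eV.

K ≈ 126 eV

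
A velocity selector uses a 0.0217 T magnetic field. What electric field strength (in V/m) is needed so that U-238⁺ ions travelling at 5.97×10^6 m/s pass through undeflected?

E ≈ 1.30×10^5 V/m

qE = qvB ⇒ E = vB = (5.97×10^6)(0.0217) = 1.30×10^5 V/m.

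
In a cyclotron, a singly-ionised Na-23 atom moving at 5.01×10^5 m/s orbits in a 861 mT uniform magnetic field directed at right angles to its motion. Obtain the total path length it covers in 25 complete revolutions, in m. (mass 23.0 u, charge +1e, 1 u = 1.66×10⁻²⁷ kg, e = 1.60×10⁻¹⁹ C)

r = mv/(qB) = 0.139 m, so one revolution covers 2πr = 0.872 m.
In 25 revolutions: L = 25·2πr = 21.8 m.

L ≈ 21.8 m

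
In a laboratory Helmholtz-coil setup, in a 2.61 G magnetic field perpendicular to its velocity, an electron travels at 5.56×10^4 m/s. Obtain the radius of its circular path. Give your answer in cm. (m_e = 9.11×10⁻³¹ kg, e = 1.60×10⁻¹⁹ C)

r ≈ 0.121 cm

The magnetic force provides the centripetal force: qvB = mv²/r, so r = mv/(qB).
r = (9.11×10^-31 kg)(5.56×10^4 m/s) / [(1×1.60×10^-19 C)(2.61×10^-4 T)] = 1.21×10^-3 m.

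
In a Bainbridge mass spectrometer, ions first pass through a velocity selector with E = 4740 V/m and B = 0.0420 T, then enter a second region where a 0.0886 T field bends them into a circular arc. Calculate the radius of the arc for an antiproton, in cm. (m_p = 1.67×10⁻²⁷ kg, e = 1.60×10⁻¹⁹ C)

The selector passes v = E/B = 4740/0.0420 = 1.13×10^5 m/s.
In the deflection region, r = mv/(qB₂) = (1.67×10^-27)(1.13×10^5) / [(1×1.60×10^-19)(0.0886)] = 0.0133 m.

r ≈ 1.33 cm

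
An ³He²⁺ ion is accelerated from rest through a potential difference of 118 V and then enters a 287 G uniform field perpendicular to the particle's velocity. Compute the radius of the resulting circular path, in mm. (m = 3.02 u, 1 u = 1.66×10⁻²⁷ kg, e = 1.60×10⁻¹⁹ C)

The kinetic energy gained is K = qV = (2×1.60×10^-19)(118) = 3.78×10^-17 J.
v = √(2K/m) = 1.23×10^5 m/s.
r = mv/(qB) = (5.01×10^-27)(1.23×10^5) / [(2×1.60×10^-19)(0.0287)] = 0.0670 m.

r ≈ 67.0 mm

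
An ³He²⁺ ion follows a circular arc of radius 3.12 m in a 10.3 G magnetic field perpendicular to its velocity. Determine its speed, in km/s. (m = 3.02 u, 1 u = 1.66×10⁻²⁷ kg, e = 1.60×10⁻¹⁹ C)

From qvB = mv²/r, v = qBr/m.
v = (2×1.60×10^-19)(1.03×10^-3)(3.12) / (5.01×10^-27) = 2.05×10^5 m/s.

v ≈ 205 km/s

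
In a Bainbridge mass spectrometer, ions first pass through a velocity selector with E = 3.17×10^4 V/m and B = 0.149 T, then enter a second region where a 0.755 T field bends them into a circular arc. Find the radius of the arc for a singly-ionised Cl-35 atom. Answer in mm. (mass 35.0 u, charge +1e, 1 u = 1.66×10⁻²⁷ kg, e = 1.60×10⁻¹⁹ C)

r ≈ 102 mm

The selector passes v = E/B = 3.17×10^4/0.149 = 2.13×10^5 m/s.
In the deflection region, r = mv/(qB₂) = (5.81×10^-26)(2.13×10^5) / [(1×1.60×10^-19)(0.755)] = 0.102 m.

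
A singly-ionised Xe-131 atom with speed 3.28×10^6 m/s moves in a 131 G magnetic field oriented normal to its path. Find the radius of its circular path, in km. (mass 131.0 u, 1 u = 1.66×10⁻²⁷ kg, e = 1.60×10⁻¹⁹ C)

The magnetic force provides the centripetal force: qvB = mv²/r, so r = mv/(qB).
r = (2.17×10^-25 kg)(3.28×10^6 m/s) / [(1×1.60×10^-19 C)(0.0131 T)] = 340 m.

r ≈ 0.340 km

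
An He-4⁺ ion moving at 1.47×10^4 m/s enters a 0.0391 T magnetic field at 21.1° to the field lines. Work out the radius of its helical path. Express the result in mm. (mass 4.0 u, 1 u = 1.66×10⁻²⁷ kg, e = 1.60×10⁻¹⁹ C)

Only the perpendicular component v⊥ = v sin21.1° = 5290 m/s is bent by the field.
r = m v⊥ /(qB) = (6.64×10^-27)(5290) / [(1×1.60×10^-19)(0.0391)] = 5.62×10^-3 m.

r ≈ 5.62 mm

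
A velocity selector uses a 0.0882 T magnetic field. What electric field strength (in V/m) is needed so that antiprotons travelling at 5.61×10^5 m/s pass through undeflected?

qE = qvB ⇒ E = vB = (5.61×10^5)(0.0882) = 4.95×10^4 V/m.

E ≈ 4.95×10^4 V/m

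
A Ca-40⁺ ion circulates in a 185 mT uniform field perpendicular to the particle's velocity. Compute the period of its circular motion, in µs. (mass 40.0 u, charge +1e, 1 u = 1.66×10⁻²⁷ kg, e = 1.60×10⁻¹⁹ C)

The cyclotron period is independent of speed: T = 2πm/(qB).
T = 2π(6.64×10^-26) / [(1×1.60×10^-19)(0.185)] = 1.41×10^-5 s.

T ≈ 14.1 µs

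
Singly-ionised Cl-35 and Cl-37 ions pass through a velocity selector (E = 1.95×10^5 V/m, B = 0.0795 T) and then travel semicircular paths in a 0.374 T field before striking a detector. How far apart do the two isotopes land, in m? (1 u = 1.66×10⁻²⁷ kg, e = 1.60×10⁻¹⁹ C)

Both emerge at v = E/B₁ = 2.45×10^6 m/s.
r = mv/(qB₂), so r₁ = 2.382 m and r₂ = 2.518 m, giving Δr = 0.136 m.
After a semicircle each ion lands a diameter 2r from the entry slit, so the separation is 2Δr = 0.272 m.

Δd ≈ 0.272 m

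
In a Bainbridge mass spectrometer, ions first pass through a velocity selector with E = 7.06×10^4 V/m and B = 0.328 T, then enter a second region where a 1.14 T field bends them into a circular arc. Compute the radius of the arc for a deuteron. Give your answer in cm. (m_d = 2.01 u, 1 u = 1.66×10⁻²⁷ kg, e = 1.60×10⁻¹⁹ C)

The selector passes v = E/B = 7.06×10^4/0.328 = 2.15×10^5 m/s.
In the deflection region, r = mv/(qB₂) = (3.34×10^-27)(2.15×10^5) / [(1×1.60×10^-19)(1.14)] = 3.94×10^-3 m.

r ≈ 0.394 cm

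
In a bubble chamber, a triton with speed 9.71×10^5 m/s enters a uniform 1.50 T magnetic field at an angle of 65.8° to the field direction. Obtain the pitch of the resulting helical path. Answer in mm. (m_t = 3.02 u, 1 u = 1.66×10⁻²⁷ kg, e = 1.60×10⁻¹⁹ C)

The velocity component along B is v∥ = v cos65.8° = 3.98×10^5 m/s.
The cyclotron period T = 2πm/(qB) = 1.31×10^-7 s is set by m, q, B alone.
Pitch = v∥·T = (3.98×10^5)(1.31×10^-7) = 0.0522 m.

pitch ≈ 52.2 mm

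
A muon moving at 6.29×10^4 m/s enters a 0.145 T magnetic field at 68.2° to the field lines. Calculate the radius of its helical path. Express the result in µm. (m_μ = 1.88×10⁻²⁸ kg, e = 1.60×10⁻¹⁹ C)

Only the perpendicular component v⊥ = v sin68.2° = 5.84×10^4 m/s is bent by the field.
r = m v⊥ /(qB) = (1.88×10^-28)(5.84×10^4) / [(1×1.60×10^-19)(0.145)] = 4.73×10^-4 m.

r ≈ 473 µm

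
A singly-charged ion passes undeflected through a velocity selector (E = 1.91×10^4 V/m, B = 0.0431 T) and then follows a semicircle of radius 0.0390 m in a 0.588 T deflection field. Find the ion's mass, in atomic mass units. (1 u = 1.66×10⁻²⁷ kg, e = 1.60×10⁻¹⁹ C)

v = E/B₁ = 4.43×10^5 m/s.
From r = mv/(qB₂), m = qB₂r/v = (1×1.60×10^-19)(0.588)(0.0390) / (4.43×10^5) = 8.28×10^-27 kg.
In atomic mass units: m = 8.28×10^-27 / 1.66×10^-27 = 4.99 u.

m ≈ 4.99 u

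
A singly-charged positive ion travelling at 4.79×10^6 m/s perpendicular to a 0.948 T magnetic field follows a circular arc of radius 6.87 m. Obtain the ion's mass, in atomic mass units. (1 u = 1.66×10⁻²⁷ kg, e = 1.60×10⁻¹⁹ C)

qvB = mv²/r ⇒ m = qBr/v.
m = (1×1.60×10^-19)(0.948)(6.87) / (4.79×10^6) = 2.18×10^-25 kg = 131 u.

m ≈ 131 u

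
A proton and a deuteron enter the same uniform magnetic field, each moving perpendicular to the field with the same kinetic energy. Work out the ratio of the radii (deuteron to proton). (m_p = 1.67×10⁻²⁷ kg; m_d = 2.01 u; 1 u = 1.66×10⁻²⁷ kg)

ratio ≈ 1.41

r = √(2mK)/(qB) ⇒ at equal K, r ∝ √m/q.
r_{deuteron}/r_{proton} = 1.41.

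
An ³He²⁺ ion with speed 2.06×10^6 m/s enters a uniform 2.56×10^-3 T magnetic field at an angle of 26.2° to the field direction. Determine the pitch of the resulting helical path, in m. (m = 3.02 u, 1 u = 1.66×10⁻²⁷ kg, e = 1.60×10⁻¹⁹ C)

pitch ≈ 71.1 m

The velocity component along B is v∥ = v cos26.2° = 1.85×10^6 m/s.
The cyclotron period T = 2πm/(qB) = 3.85×10^-5 s is set by m, q, B alone.
Pitch = v∥·T = (1.85×10^6)(3.85×10^-5) = 71.1 m.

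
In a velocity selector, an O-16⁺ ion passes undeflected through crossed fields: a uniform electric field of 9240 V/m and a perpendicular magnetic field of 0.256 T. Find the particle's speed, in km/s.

v ≈ 36.1 km/s

For zero net force, qE = qvB, so v = E/B.
v = (9240) / (0.256) = 3.61×10^4 m/s.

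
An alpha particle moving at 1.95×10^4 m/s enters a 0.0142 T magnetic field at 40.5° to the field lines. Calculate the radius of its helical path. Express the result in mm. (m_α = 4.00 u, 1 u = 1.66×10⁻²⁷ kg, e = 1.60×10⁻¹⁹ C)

r ≈ 18.5 mm

Only the perpendicular component v⊥ = v sin40.5° = 1.27×10^4 m/s is bent by the field.
r = m v⊥ /(qB) = (6.64×10^-27)(1.27×10^4) / [(2×1.60×10^-19)(0.0142)] = 0.0185 m.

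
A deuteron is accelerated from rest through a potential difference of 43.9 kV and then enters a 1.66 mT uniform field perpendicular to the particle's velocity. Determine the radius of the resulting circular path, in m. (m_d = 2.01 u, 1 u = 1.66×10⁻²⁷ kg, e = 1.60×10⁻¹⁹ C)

The kinetic energy gained is K = qV = (1×1.60×10^-19)(4.39×10^4) = 7.02×10^-15 J.
v = √(2K/m) = 2.05×10^6 m/s.
r = mv/(qB) = (3.34×10^-27)(2.05×10^6) / [(1×1.60×10^-19)(1.66×10^-3)] = 25.8 m.

r ≈ 25.8 m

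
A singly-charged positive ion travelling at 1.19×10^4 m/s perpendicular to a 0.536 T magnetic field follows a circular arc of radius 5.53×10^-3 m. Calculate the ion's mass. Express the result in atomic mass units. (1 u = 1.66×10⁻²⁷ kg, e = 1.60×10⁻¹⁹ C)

qvB = mv²/r ⇒ m = qBr/v.
m = (1×1.60×10^-19)(0.536)(5.53×10^-3) / (1.19×10^4) = 3.99×10^-26 kg = 24.0 u.

m ≈ 24.0 u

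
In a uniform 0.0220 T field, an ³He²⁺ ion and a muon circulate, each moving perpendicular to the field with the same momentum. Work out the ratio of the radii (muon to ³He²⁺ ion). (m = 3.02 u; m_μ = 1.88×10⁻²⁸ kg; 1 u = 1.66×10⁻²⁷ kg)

r = p/(qB) ⇒ at equal p, r ∝ 1/q.
r_{muon}/r_{³He²⁺ ion} = 2.00.

ratio ≈ 2.00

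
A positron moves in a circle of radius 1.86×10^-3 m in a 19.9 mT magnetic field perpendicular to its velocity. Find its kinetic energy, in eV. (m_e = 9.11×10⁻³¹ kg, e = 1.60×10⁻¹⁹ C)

v = qBr/m = (1×1.60×10^-19)(0.0199)(1.86×10^-3) / (9.11×10^-31) = 6.50×10^6 m/s.
K = ½mv² = 0.5·(9.11×10^-31)·(6.50×10^6)² = 1.92×10^-17 J = 120 eV.

K ≈ 120 eV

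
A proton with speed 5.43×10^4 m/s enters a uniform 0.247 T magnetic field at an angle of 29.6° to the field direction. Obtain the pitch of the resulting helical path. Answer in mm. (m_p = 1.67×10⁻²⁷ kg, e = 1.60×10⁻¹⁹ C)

The velocity component along B is v∥ = v cos29.6° = 4.72×10^4 m/s.
The cyclotron period T = 2πm/(qB) = 2.66×10^-7 s is set by m, q, B alone.
Pitch = v∥·T = (4.72×10^4)(2.66×10^-7) = 0.0125 m.

pitch ≈ 12.5 mm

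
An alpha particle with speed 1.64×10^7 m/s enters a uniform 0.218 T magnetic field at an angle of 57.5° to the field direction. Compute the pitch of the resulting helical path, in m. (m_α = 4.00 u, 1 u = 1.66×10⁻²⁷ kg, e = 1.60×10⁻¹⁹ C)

The velocity component along B is v∥ = v cos57.5° = 8.81×10^6 m/s.
The cyclotron period T = 2πm/(qB) = 5.98×10^-7 s is set by m, q, B alone.
Pitch = v∥·T = (8.81×10^6)(5.98×10^-7) = 5.27 m.

pitch ≈ 5.27 m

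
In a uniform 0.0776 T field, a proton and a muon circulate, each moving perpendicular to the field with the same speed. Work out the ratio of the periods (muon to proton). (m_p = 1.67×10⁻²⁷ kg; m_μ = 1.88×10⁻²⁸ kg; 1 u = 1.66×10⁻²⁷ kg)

T = 2πm/(qB) is independent of speed, so T₂/T₁ = (m₂/q₂)/(m₁/q₁).
T_{muon}/T_{proton} = (1.88×10^-28/1e) / (1.67×10^-27/1e) = 0.113.

ratio ≈ 0.113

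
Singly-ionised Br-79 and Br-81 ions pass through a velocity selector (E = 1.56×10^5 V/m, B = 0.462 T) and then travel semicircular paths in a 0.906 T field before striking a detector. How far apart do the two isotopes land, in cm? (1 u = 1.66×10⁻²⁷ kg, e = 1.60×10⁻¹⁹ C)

Δd ≈ 1.55 cm

Both emerge at v = E/B₁ = 3.38×10^5 m/s.
r = mv/(qB₂), so r₁ = 0.30547 m and r₂ = 0.31320 m, giving Δr = 7.73×10^-3 m.
After a semicircle each ion lands a diameter 2r from the entry slit, so the separation is 2Δr = 0.0155 m.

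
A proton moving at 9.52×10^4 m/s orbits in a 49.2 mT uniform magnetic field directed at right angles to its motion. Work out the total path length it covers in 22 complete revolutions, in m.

r = mv/(qB) = 0.0202 m, so one revolution covers 2πr = 0.127 m.
In 22 revolutions: L = 22·2πr = 2.79 m.

L ≈ 2.79 m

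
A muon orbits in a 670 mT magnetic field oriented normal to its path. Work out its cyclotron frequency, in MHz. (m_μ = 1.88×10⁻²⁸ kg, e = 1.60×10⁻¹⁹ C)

f = qB/(2πm) = (1×1.60×10^-19)(0.670) / [2π(1.88×10^-28)] = 9.08×10^7 Hz.

f ≈ 90.8 MHz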